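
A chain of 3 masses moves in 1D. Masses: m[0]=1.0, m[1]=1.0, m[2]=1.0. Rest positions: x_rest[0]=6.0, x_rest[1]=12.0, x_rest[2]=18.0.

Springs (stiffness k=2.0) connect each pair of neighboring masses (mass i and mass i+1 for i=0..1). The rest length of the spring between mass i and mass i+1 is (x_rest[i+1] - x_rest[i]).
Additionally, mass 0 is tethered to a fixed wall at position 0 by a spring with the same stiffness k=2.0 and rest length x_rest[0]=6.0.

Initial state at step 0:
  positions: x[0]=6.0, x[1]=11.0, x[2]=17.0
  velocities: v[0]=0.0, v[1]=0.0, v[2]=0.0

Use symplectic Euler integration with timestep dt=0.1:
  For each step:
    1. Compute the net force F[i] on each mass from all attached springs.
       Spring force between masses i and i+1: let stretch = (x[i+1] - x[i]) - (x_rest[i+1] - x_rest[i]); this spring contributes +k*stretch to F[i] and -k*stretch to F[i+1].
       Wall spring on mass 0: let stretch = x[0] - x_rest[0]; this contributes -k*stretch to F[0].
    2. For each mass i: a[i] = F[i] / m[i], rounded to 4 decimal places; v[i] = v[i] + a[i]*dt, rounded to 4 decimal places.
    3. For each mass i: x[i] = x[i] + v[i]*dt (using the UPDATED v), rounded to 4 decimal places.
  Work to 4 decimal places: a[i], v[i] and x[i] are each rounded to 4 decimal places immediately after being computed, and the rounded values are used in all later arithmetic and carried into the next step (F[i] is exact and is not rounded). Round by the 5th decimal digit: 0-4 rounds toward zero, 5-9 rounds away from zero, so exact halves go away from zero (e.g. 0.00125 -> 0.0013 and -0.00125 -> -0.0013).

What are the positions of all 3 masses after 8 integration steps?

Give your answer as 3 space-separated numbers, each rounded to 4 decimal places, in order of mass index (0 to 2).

Step 0: x=[6.0000 11.0000 17.0000] v=[0.0000 0.0000 0.0000]
Step 1: x=[5.9800 11.0200 17.0000] v=[-0.2000 0.2000 0.0000]
Step 2: x=[5.9412 11.0588 17.0004] v=[-0.3880 0.3880 0.0040]
Step 3: x=[5.8859 11.1141 17.0020] v=[-0.5527 0.5528 0.0157]
Step 4: x=[5.8175 11.1826 17.0058] v=[-0.6842 0.6847 0.0381]
Step 5: x=[5.7400 11.2602 17.0132] v=[-0.7747 0.7763 0.0735]
Step 6: x=[5.6581 11.3425 17.0255] v=[-0.8187 0.8229 0.1229]
Step 7: x=[5.5768 11.4248 17.0441] v=[-0.8134 0.8226 0.1863]
Step 8: x=[5.5009 11.5025 17.0703] v=[-0.7592 0.7769 0.2624]

Answer: 5.5009 11.5025 17.0703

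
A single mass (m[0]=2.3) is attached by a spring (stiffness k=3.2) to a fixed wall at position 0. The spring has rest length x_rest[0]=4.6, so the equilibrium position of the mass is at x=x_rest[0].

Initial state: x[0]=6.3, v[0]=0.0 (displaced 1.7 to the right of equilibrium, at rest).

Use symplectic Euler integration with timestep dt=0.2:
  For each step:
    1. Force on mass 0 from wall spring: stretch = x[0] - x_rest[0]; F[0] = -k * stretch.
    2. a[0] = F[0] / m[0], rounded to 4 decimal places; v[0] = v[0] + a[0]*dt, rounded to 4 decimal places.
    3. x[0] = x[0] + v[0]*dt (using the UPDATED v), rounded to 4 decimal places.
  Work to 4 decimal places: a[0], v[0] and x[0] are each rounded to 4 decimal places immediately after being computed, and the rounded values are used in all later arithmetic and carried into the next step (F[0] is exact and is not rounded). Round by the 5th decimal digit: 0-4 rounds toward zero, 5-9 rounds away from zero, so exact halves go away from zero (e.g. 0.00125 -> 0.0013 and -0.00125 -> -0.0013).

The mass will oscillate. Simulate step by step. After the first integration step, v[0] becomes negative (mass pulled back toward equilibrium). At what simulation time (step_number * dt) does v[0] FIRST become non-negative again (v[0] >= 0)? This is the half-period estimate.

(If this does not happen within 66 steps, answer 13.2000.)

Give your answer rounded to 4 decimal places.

Answer: 2.8000

Derivation:
Step 0: x=[6.3000] v=[0.0000]
Step 1: x=[6.2054] v=[-0.4730]
Step 2: x=[6.0215] v=[-0.9197]
Step 3: x=[5.7585] v=[-1.3152]
Step 4: x=[5.4310] v=[-1.6376]
Step 5: x=[5.0572] v=[-1.8688]
Step 6: x=[4.6580] v=[-1.9960]
Step 7: x=[4.2556] v=[-2.0121]
Step 8: x=[3.8723] v=[-1.9163]
Step 9: x=[3.5295] v=[-1.7138]
Step 10: x=[3.2463] v=[-1.4159]
Step 11: x=[3.0385] v=[-1.0392]
Step 12: x=[2.9176] v=[-0.6047]
Step 13: x=[2.8903] v=[-0.1366]
Step 14: x=[2.9581] v=[0.3391]
First v>=0 after going negative at step 14, time=2.8000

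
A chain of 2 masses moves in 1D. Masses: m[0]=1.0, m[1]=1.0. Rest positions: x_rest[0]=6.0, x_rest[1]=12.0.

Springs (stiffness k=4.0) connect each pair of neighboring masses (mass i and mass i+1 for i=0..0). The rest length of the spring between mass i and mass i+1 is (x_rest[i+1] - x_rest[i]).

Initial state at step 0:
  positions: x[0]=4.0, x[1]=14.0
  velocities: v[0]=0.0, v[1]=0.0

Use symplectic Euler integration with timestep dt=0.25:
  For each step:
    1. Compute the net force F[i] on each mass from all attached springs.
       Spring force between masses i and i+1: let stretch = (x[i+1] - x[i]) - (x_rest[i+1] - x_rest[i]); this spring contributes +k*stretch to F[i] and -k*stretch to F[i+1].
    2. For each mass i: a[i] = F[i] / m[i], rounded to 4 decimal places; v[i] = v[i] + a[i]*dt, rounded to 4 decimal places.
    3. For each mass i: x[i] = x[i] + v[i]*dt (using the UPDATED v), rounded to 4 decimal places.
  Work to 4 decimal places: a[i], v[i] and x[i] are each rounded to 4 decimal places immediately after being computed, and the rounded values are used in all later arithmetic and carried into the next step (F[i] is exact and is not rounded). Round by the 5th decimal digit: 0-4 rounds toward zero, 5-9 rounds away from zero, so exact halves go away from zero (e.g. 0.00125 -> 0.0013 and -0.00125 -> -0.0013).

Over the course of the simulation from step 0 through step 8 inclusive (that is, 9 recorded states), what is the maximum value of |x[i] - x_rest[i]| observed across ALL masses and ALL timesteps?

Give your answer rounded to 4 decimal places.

Answer: 2.1250

Derivation:
Step 0: x=[4.0000 14.0000] v=[0.0000 0.0000]
Step 1: x=[5.0000 13.0000] v=[4.0000 -4.0000]
Step 2: x=[6.5000 11.5000] v=[6.0000 -6.0000]
Step 3: x=[7.7500 10.2500] v=[5.0000 -5.0000]
Step 4: x=[8.1250 9.8750] v=[1.5000 -1.5000]
Step 5: x=[7.4375 10.5625] v=[-2.7500 2.7500]
Step 6: x=[6.0313 11.9688] v=[-5.6250 5.6250]
Step 7: x=[4.6094 13.3907] v=[-5.6875 5.6875]
Step 8: x=[3.8829 14.1173] v=[-2.9062 2.9062]
Max displacement = 2.1250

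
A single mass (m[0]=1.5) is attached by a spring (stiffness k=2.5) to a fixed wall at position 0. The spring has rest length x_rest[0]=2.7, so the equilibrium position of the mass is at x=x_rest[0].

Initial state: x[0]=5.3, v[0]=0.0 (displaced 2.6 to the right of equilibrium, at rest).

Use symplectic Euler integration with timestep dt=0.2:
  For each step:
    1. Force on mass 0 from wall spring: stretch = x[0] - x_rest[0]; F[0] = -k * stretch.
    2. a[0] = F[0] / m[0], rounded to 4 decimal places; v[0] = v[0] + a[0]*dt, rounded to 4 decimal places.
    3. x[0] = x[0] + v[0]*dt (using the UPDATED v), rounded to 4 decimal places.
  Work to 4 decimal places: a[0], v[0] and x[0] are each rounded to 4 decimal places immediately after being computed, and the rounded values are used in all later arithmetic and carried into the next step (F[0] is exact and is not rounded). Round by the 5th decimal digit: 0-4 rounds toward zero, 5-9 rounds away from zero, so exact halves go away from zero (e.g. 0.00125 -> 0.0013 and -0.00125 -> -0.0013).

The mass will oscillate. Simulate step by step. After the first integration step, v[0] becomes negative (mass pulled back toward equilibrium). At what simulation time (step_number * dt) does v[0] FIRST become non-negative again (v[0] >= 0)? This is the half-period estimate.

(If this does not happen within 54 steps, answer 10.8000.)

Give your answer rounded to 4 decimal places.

Answer: 2.6000

Derivation:
Step 0: x=[5.3000] v=[0.0000]
Step 1: x=[5.1267] v=[-0.8667]
Step 2: x=[4.7916] v=[-1.6756]
Step 3: x=[4.3170] v=[-2.3728]
Step 4: x=[3.7346] v=[-2.9118]
Step 5: x=[3.0833] v=[-3.2567]
Step 6: x=[2.4064] v=[-3.3845]
Step 7: x=[1.7491] v=[-3.2866]
Step 8: x=[1.1552] v=[-2.9696]
Step 9: x=[0.6643] v=[-2.4547]
Step 10: x=[0.3091] v=[-1.7761]
Step 11: x=[0.1133] v=[-0.9791]
Step 12: x=[0.0899] v=[-0.1169]
Step 13: x=[0.2405] v=[0.7531]
First v>=0 after going negative at step 13, time=2.6000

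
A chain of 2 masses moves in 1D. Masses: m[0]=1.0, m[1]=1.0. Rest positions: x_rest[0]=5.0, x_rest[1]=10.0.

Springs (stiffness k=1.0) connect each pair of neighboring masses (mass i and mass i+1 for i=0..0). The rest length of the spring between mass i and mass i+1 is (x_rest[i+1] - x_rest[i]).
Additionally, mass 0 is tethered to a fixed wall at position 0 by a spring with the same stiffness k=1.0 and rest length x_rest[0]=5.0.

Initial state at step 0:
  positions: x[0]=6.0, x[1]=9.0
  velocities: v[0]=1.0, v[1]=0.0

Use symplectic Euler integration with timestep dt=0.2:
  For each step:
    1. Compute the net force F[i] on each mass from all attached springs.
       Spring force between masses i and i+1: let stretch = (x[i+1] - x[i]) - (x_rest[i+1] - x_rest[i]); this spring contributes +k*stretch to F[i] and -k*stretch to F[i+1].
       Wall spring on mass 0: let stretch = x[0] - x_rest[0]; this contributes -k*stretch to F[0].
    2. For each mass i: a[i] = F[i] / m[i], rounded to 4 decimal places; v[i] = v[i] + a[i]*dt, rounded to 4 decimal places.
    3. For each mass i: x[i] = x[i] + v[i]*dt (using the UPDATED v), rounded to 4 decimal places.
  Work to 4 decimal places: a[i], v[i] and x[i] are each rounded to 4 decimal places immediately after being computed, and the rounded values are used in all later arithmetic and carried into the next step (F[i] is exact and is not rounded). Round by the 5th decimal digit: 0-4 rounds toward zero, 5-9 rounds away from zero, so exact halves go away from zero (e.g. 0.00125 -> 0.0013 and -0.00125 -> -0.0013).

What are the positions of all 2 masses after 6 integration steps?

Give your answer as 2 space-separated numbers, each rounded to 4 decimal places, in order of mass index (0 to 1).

Answer: 4.9931 10.4159

Derivation:
Step 0: x=[6.0000 9.0000] v=[1.0000 0.0000]
Step 1: x=[6.0800 9.0800] v=[0.4000 0.4000]
Step 2: x=[6.0368 9.2400] v=[-0.2160 0.8000]
Step 3: x=[5.8803 9.4719] v=[-0.7827 1.1594]
Step 4: x=[5.6322 9.7601] v=[-1.2404 1.4411]
Step 5: x=[5.3239 10.0832] v=[-1.5413 1.6155]
Step 6: x=[4.9931 10.4159] v=[-1.6542 1.6636]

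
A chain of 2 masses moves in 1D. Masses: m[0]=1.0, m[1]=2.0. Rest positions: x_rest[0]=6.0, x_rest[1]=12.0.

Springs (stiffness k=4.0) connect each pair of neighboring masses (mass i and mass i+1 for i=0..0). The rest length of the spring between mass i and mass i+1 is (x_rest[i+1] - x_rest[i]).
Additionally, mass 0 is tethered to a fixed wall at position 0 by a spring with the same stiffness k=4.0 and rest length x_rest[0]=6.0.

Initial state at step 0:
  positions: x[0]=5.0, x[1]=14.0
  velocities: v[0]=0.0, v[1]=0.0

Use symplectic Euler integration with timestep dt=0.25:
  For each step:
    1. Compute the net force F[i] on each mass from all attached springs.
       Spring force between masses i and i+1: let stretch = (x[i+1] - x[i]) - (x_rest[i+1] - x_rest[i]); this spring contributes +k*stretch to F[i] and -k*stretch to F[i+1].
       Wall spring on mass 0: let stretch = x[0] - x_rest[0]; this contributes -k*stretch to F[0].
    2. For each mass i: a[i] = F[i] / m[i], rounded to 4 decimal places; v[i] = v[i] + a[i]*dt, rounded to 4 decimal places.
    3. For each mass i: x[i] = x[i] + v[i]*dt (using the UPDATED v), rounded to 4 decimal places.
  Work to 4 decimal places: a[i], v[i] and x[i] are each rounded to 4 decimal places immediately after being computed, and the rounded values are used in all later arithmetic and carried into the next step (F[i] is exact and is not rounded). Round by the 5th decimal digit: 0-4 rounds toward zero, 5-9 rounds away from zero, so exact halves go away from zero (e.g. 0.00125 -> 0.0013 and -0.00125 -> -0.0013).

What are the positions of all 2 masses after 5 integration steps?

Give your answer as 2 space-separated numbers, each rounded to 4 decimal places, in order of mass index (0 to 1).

Answer: 7.1003 12.1699

Derivation:
Step 0: x=[5.0000 14.0000] v=[0.0000 0.0000]
Step 1: x=[6.0000 13.6250] v=[4.0000 -1.5000]
Step 2: x=[7.4063 13.0469] v=[5.6250 -2.3125]
Step 3: x=[8.3711 12.5137] v=[3.8593 -2.1328]
Step 4: x=[8.2788 12.2127] v=[-0.3692 -1.2041]
Step 5: x=[7.1003 12.1699] v=[-4.7141 -0.1711]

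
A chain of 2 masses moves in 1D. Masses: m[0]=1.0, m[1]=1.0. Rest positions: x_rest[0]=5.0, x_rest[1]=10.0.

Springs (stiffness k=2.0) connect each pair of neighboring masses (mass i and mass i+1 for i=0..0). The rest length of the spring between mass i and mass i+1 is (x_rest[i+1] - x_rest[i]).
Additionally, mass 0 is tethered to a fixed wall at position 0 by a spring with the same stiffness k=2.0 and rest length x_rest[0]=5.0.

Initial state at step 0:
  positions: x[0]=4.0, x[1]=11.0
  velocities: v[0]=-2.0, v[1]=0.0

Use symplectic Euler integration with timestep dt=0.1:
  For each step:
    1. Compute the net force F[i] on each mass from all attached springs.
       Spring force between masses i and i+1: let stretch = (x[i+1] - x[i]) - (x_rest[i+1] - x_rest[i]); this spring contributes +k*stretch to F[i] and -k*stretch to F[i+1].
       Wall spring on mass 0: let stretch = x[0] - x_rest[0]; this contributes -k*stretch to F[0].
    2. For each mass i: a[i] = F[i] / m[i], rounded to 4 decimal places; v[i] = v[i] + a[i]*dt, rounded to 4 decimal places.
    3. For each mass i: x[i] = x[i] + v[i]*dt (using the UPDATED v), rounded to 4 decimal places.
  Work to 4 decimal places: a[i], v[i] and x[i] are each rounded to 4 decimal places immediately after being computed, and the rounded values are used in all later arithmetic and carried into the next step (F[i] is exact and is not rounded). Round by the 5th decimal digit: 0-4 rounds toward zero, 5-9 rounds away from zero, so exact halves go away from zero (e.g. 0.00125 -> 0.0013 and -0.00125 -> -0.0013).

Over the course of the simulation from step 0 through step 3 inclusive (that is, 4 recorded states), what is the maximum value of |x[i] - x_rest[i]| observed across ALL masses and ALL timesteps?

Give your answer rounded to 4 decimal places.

Answer: 1.2242

Derivation:
Step 0: x=[4.0000 11.0000] v=[-2.0000 0.0000]
Step 1: x=[3.8600 10.9600] v=[-1.4000 -0.4000]
Step 2: x=[3.7848 10.8780] v=[-0.7520 -0.8200]
Step 3: x=[3.7758 10.7541] v=[-0.0903 -1.2386]
Max displacement = 1.2242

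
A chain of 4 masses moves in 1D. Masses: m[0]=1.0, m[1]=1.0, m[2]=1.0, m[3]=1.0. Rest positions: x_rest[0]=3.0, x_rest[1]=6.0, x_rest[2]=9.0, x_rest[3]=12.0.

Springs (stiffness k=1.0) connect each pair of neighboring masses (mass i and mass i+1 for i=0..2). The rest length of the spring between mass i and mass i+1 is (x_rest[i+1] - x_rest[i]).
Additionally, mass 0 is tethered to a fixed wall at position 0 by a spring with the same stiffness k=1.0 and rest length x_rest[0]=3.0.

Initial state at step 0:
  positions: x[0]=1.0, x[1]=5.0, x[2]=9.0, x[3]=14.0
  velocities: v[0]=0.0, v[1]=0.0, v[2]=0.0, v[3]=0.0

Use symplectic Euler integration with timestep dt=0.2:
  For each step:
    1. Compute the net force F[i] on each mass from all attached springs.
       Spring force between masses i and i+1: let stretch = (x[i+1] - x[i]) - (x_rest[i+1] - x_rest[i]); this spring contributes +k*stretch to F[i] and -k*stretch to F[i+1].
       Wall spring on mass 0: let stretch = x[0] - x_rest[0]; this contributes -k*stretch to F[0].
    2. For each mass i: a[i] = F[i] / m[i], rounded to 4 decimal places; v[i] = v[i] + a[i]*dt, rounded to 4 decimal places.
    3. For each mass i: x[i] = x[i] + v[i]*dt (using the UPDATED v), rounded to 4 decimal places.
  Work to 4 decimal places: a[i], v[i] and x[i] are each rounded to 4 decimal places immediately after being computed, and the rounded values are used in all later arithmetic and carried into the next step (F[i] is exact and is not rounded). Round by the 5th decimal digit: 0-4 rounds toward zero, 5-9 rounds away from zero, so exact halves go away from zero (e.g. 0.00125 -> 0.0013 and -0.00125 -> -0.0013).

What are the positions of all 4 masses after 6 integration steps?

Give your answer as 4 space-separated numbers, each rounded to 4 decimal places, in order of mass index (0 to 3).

Step 0: x=[1.0000 5.0000 9.0000 14.0000] v=[0.0000 0.0000 0.0000 0.0000]
Step 1: x=[1.1200 5.0000 9.0400 13.9200] v=[0.6000 0.0000 0.2000 -0.4000]
Step 2: x=[1.3504 5.0064 9.1136 13.7648] v=[1.1520 0.0320 0.3680 -0.7760]
Step 3: x=[1.6730 5.0308 9.2090 13.5436] v=[1.6131 0.1222 0.4768 -1.1062]
Step 4: x=[2.0630 5.0881 9.3106 13.2690] v=[1.9501 0.2863 0.5081 -1.3731]
Step 5: x=[2.4915 5.1933 9.4017 12.9560] v=[2.1425 0.5258 0.4553 -1.5648]
Step 6: x=[2.9284 5.3587 9.4666 12.6209] v=[2.1846 0.8271 0.3245 -1.6757]

Answer: 2.9284 5.3587 9.4666 12.6209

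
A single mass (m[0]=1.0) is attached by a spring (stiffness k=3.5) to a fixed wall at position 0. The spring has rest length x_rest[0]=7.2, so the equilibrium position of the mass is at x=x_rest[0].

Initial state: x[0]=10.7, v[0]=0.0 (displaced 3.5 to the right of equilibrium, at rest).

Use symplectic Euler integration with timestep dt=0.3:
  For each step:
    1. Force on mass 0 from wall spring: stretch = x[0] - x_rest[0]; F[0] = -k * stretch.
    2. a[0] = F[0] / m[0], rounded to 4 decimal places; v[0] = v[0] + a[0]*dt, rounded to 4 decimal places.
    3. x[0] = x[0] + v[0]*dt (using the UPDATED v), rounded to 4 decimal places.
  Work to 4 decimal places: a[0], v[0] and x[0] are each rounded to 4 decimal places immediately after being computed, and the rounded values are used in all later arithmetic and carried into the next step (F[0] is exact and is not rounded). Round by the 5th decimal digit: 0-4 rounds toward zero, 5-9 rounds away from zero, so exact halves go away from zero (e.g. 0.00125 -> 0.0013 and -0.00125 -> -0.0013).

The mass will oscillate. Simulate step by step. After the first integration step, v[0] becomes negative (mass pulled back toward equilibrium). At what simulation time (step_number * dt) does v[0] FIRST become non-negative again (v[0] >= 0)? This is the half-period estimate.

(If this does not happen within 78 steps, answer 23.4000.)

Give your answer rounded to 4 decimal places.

Answer: 1.8000

Derivation:
Step 0: x=[10.7000] v=[0.0000]
Step 1: x=[9.5975] v=[-3.6750]
Step 2: x=[7.7398] v=[-6.1924]
Step 3: x=[5.7120] v=[-6.7592]
Step 4: x=[4.1530] v=[-5.1968]
Step 5: x=[3.5538] v=[-1.9975]
Step 6: x=[4.1031] v=[1.8310]
First v>=0 after going negative at step 6, time=1.8000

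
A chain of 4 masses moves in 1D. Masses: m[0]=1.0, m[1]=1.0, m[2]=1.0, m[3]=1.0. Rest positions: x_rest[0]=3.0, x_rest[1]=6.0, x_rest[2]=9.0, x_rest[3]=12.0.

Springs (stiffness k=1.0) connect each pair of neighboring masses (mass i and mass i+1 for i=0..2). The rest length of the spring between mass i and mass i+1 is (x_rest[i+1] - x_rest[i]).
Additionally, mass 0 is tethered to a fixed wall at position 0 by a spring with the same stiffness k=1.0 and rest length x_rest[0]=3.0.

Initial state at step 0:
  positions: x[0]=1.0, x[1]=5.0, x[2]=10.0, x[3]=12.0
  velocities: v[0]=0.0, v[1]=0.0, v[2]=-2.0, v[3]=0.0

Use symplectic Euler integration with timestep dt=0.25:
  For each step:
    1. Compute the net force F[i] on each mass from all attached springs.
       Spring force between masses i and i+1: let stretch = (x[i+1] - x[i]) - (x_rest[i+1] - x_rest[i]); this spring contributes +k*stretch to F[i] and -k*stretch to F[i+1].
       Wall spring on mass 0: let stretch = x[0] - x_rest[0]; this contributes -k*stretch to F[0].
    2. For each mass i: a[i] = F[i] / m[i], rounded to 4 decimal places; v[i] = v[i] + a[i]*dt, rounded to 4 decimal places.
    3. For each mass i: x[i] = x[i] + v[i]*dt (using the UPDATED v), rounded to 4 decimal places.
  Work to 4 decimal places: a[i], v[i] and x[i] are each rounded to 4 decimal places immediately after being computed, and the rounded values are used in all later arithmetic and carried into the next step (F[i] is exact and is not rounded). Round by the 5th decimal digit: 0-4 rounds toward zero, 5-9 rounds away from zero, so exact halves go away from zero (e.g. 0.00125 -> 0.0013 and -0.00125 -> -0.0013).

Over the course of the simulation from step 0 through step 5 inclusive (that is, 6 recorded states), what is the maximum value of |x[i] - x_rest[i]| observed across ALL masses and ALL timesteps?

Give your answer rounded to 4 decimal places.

Step 0: x=[1.0000 5.0000 10.0000 12.0000] v=[0.0000 0.0000 -2.0000 0.0000]
Step 1: x=[1.1875 5.0625 9.3125 12.0625] v=[0.7500 0.2500 -2.7500 0.2500]
Step 2: x=[1.5430 5.1485 8.5313 12.1406] v=[1.4219 0.3438 -3.1250 0.3125]
Step 3: x=[2.0274 5.2205 7.7642 12.1807] v=[1.9375 0.2881 -3.0684 0.1602]
Step 4: x=[2.5846 5.2520 7.1142 12.1322] v=[2.2289 0.1258 -2.6002 -0.1939]
Step 5: x=[3.1470 5.2331 6.6614 11.9576] v=[2.2496 -0.0755 -1.8113 -0.6984]
Max displacement = 2.3386

Answer: 2.3386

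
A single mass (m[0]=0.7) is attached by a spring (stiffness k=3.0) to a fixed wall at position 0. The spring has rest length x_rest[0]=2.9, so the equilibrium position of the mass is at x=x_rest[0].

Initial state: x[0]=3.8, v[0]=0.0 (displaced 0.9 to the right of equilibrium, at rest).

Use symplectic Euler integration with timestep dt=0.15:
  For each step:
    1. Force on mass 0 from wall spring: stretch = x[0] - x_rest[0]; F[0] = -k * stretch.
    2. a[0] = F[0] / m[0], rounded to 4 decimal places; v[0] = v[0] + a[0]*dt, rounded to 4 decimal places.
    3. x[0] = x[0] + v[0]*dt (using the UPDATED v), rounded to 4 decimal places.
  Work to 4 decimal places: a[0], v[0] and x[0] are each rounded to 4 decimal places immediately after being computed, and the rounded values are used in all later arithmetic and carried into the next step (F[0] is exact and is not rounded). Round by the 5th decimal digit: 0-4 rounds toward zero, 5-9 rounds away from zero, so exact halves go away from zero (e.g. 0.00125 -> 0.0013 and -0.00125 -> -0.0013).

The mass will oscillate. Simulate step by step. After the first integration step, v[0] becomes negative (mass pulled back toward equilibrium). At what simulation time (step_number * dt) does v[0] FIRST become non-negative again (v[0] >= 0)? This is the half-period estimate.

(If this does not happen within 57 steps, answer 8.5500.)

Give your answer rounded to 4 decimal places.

Step 0: x=[3.8000] v=[0.0000]
Step 1: x=[3.7132] v=[-0.5786]
Step 2: x=[3.5480] v=[-1.1014]
Step 3: x=[3.3203] v=[-1.5180]
Step 4: x=[3.0521] v=[-1.7882]
Step 5: x=[2.7692] v=[-1.8860]
Step 6: x=[2.4989] v=[-1.8019]
Step 7: x=[2.2673] v=[-1.5441]
Step 8: x=[2.0967] v=[-1.1374]
Step 9: x=[2.0036] v=[-0.6210]
Step 10: x=[1.9969] v=[-0.0447]
Step 11: x=[2.0773] v=[0.5359]
First v>=0 after going negative at step 11, time=1.6500

Answer: 1.6500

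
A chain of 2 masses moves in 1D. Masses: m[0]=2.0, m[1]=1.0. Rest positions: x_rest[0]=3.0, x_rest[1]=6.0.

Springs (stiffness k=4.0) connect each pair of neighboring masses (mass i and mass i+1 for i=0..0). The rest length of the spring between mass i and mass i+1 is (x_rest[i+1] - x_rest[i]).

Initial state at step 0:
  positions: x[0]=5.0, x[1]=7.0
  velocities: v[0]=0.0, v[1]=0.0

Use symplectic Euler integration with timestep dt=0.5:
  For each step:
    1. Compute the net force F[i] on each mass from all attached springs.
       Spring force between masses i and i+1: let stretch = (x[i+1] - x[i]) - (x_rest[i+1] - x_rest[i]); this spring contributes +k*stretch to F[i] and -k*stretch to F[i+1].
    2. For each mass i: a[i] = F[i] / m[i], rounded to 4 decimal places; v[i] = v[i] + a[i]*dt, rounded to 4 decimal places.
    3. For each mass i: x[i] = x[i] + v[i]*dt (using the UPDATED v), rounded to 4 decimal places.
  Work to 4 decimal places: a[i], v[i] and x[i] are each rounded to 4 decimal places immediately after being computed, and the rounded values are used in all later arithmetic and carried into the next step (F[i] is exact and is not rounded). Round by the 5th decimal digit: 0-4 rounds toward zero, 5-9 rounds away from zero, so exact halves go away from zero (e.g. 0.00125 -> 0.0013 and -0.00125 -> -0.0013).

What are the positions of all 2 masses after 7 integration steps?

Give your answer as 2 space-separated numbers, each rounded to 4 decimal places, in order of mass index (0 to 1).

Step 0: x=[5.0000 7.0000] v=[0.0000 0.0000]
Step 1: x=[4.5000 8.0000] v=[-1.0000 2.0000]
Step 2: x=[4.2500 8.5000] v=[-0.5000 1.0000]
Step 3: x=[4.6250 7.7500] v=[0.7500 -1.5000]
Step 4: x=[5.0625 6.8750] v=[0.8750 -1.7500]
Step 5: x=[4.9063 7.1875] v=[-0.3125 0.6250]
Step 6: x=[4.3907 8.2188] v=[-1.0313 2.0626]
Step 7: x=[4.2891 8.4220] v=[-0.2032 0.4064]

Answer: 4.2891 8.4220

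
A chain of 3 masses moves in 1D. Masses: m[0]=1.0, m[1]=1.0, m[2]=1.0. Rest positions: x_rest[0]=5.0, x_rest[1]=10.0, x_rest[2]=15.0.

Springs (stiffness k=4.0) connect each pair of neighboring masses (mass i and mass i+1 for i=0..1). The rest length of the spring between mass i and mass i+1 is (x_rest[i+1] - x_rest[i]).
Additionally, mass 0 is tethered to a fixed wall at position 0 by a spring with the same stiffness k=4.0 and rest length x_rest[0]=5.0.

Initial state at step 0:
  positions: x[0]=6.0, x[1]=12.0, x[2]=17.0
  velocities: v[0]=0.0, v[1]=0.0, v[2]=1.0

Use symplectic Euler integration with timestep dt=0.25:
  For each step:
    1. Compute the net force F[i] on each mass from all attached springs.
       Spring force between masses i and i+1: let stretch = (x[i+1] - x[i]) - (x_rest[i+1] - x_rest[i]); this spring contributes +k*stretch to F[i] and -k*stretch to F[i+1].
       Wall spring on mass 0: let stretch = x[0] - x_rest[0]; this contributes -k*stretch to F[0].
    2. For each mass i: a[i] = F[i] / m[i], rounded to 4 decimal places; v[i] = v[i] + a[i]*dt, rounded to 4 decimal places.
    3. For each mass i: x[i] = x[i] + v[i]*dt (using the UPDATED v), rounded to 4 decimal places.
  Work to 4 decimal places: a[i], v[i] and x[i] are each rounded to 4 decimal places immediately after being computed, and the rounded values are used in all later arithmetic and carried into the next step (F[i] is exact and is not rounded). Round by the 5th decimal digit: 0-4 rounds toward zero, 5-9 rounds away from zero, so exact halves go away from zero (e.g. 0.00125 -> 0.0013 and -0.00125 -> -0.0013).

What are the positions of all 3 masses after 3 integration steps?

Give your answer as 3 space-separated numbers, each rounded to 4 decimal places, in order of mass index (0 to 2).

Answer: 5.7656 11.2344 17.2656

Derivation:
Step 0: x=[6.0000 12.0000 17.0000] v=[0.0000 0.0000 1.0000]
Step 1: x=[6.0000 11.7500 17.2500] v=[0.0000 -1.0000 1.0000]
Step 2: x=[5.9375 11.4375 17.3750] v=[-0.2500 -1.2500 0.5000]
Step 3: x=[5.7656 11.2344 17.2656] v=[-0.6875 -0.8125 -0.4375]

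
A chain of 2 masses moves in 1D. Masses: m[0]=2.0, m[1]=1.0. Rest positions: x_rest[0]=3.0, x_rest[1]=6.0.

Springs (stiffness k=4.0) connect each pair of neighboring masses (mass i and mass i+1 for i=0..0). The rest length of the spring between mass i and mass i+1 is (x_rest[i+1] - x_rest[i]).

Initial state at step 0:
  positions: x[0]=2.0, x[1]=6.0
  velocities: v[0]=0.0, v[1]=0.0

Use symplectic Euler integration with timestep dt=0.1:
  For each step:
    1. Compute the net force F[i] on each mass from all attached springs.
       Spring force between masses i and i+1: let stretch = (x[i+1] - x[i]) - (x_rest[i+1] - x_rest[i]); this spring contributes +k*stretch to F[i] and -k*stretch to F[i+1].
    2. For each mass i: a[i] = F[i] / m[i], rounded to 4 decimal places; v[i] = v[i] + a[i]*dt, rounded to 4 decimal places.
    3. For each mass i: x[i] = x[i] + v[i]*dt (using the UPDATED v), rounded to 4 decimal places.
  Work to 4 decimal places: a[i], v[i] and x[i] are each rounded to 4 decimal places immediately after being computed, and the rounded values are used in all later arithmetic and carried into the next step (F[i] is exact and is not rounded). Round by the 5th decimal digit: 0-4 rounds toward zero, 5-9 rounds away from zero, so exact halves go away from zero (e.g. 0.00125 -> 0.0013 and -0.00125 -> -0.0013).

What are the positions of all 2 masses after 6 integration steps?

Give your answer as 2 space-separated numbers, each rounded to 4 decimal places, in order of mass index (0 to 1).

Step 0: x=[2.0000 6.0000] v=[0.0000 0.0000]
Step 1: x=[2.0200 5.9600] v=[0.2000 -0.4000]
Step 2: x=[2.0588 5.8824] v=[0.3880 -0.7760]
Step 3: x=[2.1141 5.7719] v=[0.5527 -1.1054]
Step 4: x=[2.1825 5.6351] v=[0.6843 -1.3685]
Step 5: x=[2.2600 5.4802] v=[0.7748 -1.5495]
Step 6: x=[2.3419 5.3164] v=[0.8188 -1.6376]

Answer: 2.3419 5.3164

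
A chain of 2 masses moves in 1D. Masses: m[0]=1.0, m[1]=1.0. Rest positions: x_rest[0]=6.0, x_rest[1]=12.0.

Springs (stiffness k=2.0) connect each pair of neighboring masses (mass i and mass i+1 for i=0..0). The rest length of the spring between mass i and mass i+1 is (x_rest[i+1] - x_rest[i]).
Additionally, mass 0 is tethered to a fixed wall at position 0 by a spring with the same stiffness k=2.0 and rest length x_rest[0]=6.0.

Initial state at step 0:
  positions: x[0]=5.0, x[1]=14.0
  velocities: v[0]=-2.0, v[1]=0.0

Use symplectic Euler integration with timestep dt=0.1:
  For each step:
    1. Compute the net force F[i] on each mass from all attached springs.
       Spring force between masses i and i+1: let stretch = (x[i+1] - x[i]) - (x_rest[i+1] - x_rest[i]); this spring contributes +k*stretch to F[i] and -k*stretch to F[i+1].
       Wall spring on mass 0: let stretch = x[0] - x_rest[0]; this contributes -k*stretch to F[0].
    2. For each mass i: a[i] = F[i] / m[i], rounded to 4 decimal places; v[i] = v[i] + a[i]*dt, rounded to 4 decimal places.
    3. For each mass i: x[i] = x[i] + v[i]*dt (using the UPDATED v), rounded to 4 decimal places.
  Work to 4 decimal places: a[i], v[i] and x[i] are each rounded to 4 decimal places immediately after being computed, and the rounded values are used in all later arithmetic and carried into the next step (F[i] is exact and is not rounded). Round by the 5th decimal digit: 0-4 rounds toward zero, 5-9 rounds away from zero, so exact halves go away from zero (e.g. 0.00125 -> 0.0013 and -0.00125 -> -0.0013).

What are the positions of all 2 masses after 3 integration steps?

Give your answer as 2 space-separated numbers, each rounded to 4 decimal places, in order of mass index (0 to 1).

Answer: 4.8898 13.6381

Derivation:
Step 0: x=[5.0000 14.0000] v=[-2.0000 0.0000]
Step 1: x=[4.8800 13.9400] v=[-1.2000 -0.6000]
Step 2: x=[4.8436 13.8188] v=[-0.3640 -1.2120]
Step 3: x=[4.8898 13.6381] v=[0.4623 -1.8070]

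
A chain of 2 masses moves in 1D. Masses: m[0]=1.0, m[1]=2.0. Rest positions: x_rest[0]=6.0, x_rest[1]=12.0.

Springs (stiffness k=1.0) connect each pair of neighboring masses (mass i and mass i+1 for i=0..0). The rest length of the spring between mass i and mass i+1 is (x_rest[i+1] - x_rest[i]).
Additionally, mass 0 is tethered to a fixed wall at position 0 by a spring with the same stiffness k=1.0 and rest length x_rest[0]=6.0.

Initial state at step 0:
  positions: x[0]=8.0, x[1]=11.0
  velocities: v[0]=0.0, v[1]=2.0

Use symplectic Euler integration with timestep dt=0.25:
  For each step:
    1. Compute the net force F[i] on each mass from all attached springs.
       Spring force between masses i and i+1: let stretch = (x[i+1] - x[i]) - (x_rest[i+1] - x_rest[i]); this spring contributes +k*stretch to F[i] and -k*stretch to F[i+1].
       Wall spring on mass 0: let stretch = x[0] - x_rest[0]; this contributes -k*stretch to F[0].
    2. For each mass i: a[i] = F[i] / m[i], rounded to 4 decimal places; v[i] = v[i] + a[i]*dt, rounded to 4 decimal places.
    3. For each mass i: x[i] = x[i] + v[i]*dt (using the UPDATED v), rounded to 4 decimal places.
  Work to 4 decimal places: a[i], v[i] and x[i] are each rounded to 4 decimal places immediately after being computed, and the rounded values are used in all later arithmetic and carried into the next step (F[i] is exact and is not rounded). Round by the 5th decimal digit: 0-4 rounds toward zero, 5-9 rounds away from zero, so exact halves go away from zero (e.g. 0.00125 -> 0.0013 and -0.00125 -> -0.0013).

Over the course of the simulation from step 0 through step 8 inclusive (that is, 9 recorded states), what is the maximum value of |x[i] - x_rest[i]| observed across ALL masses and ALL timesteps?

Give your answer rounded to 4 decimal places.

Step 0: x=[8.0000 11.0000] v=[0.0000 2.0000]
Step 1: x=[7.6875 11.5938] v=[-1.2500 2.3750]
Step 2: x=[7.1387 12.2530] v=[-2.1953 2.6367]
Step 3: x=[6.4634 12.9399] v=[-2.7014 2.7474]
Step 4: x=[5.7889 13.6119] v=[-2.6981 2.6878]
Step 5: x=[5.2415 14.2269] v=[-2.1896 2.4599]
Step 6: x=[4.9281 14.7486] v=[-1.2536 2.0867]
Step 7: x=[4.9205 15.1509] v=[-0.0305 1.6091]
Step 8: x=[5.2448 15.4210] v=[1.2970 1.0803]
Max displacement = 3.4210

Answer: 3.4210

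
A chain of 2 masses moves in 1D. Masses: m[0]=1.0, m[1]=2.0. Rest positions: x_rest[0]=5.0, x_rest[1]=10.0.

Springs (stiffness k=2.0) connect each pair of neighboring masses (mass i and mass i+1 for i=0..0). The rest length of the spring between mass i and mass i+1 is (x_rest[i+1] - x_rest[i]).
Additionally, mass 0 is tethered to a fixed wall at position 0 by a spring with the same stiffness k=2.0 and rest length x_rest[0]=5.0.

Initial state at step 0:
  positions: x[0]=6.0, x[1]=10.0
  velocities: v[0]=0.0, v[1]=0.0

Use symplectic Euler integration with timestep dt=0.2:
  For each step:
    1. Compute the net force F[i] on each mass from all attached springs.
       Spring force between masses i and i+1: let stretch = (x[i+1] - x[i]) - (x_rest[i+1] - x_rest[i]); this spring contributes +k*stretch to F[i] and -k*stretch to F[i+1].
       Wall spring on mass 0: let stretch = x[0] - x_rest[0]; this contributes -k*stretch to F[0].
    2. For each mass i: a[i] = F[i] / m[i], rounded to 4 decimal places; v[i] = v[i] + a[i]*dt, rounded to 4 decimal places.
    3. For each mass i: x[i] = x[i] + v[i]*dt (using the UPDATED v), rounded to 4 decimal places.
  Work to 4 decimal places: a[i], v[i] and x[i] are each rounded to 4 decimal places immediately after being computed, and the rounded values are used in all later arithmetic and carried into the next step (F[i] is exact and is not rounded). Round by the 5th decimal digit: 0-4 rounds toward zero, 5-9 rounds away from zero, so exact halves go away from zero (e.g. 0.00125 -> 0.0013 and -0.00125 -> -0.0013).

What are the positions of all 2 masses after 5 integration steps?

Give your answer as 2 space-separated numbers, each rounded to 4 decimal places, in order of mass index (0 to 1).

Step 0: x=[6.0000 10.0000] v=[0.0000 0.0000]
Step 1: x=[5.8400 10.0400] v=[-0.8000 0.2000]
Step 2: x=[5.5488 10.1120] v=[-1.4560 0.3600]
Step 3: x=[5.1788 10.2015] v=[-1.8502 0.4474]
Step 4: x=[4.7963 10.2901] v=[-1.9126 0.4429]
Step 5: x=[4.4696 10.3589] v=[-1.6336 0.3441]

Answer: 4.4696 10.3589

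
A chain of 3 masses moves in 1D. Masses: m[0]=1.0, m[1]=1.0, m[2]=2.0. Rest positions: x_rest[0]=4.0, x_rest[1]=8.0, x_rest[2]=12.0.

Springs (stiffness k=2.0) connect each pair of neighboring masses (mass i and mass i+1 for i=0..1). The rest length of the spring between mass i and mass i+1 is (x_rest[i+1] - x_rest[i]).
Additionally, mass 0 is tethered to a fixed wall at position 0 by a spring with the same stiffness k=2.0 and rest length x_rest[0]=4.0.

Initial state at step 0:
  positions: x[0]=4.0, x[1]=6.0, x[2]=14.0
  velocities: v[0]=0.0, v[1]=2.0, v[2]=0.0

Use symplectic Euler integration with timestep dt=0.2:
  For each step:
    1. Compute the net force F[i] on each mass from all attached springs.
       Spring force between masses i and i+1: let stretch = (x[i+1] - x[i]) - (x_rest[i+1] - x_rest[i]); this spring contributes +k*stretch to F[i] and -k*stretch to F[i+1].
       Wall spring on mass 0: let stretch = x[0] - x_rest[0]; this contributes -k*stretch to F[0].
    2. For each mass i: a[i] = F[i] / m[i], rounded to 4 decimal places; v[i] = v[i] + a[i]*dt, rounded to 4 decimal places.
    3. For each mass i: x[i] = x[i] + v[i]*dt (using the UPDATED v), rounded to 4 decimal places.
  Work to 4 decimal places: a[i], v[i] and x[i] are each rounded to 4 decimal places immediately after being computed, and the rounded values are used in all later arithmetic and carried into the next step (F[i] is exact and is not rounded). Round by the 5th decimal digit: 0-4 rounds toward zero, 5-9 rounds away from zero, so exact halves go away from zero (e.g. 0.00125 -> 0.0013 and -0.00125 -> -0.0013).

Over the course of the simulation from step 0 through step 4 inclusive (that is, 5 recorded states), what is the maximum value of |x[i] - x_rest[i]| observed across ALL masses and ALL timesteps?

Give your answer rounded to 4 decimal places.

Answer: 2.4643

Derivation:
Step 0: x=[4.0000 6.0000 14.0000] v=[0.0000 2.0000 0.0000]
Step 1: x=[3.8400 6.8800 13.8400] v=[-0.8000 4.4000 -0.8000]
Step 2: x=[3.6160 8.0736 13.5616] v=[-1.1200 5.9680 -1.3920]
Step 3: x=[3.4593 9.3496 13.2237] v=[-0.7834 6.3802 -1.6896]
Step 4: x=[3.4971 10.4643 12.8908] v=[0.1890 5.5737 -1.6644]
Max displacement = 2.4643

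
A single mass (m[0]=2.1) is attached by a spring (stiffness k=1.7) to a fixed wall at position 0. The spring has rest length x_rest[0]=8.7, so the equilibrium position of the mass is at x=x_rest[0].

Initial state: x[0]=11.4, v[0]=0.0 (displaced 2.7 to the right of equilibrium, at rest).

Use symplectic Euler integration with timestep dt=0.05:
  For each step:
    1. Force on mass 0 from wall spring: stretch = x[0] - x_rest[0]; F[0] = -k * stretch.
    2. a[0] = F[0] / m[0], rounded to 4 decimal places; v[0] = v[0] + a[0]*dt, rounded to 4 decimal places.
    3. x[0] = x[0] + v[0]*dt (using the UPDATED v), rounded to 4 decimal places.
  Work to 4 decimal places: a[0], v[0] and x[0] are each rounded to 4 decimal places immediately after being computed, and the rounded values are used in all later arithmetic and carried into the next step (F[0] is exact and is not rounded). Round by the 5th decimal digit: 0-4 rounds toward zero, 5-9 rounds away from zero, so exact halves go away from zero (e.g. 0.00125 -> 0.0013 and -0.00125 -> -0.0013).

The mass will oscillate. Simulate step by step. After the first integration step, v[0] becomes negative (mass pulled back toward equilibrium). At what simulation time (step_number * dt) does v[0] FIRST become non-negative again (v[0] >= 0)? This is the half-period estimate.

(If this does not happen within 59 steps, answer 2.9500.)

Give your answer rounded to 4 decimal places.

Step 0: x=[11.4000] v=[0.0000]
Step 1: x=[11.3945] v=[-0.1093]
Step 2: x=[11.3836] v=[-0.2184]
Step 3: x=[11.3673] v=[-0.3270]
Step 4: x=[11.3456] v=[-0.4350]
Step 5: x=[11.3185] v=[-0.5421]
Step 6: x=[11.2861] v=[-0.6481]
Step 7: x=[11.2485] v=[-0.7528]
Step 8: x=[11.2057] v=[-0.8560]
Step 9: x=[11.1578] v=[-0.9574]
Step 10: x=[11.1050] v=[-1.0569]
Step 11: x=[11.0473] v=[-1.1542]
Step 12: x=[10.9848] v=[-1.2492]
Step 13: x=[10.9177] v=[-1.3417]
Step 14: x=[10.8461] v=[-1.4315]
Step 15: x=[10.7702] v=[-1.5184]
Step 16: x=[10.6901] v=[-1.6022]
Step 17: x=[10.6060] v=[-1.6828]
Step 18: x=[10.5180] v=[-1.7600]
Step 19: x=[10.4263] v=[-1.8336]
Step 20: x=[10.3311] v=[-1.9035]
Step 21: x=[10.2326] v=[-1.9695]
Step 22: x=[10.1310] v=[-2.0315]
Step 23: x=[10.0265] v=[-2.0894]
Step 24: x=[9.9193] v=[-2.1431]
Step 25: x=[9.8097] v=[-2.1925]
Step 26: x=[9.6978] v=[-2.2374]
Step 27: x=[9.5839] v=[-2.2778]
Step 28: x=[9.4682] v=[-2.3136]
Step 29: x=[9.3510] v=[-2.3447]
Step 30: x=[9.2324] v=[-2.3711]
Step 31: x=[9.1128] v=[-2.3927]
Step 32: x=[8.9923] v=[-2.4094]
Step 33: x=[8.8712] v=[-2.4212]
Step 34: x=[8.7498] v=[-2.4281]
Step 35: x=[8.6283] v=[-2.4301]
Step 36: x=[8.5069] v=[-2.4272]
Step 37: x=[8.3859] v=[-2.4194]
Step 38: x=[8.2656] v=[-2.4067]
Step 39: x=[8.1461] v=[-2.3891]
Step 40: x=[8.0278] v=[-2.3667]
Step 41: x=[7.9108] v=[-2.3395]
Step 42: x=[7.7954] v=[-2.3076]
Step 43: x=[7.6819] v=[-2.2710]
Step 44: x=[7.5704] v=[-2.2298]
Step 45: x=[7.4612] v=[-2.1841]
Step 46: x=[7.3545] v=[-2.1340]
Step 47: x=[7.2505] v=[-2.0795]
Step 48: x=[7.1495] v=[-2.0208]
Step 49: x=[7.0516] v=[-1.9580]
Step 50: x=[6.9570] v=[-1.8913]
Step 51: x=[6.8660] v=[-1.8208]
Step 52: x=[6.7787] v=[-1.7466]
Step 53: x=[6.6953] v=[-1.6688]
Step 54: x=[6.6159] v=[-1.5877]
Step 55: x=[6.5407] v=[-1.5033]
Step 56: x=[6.4699] v=[-1.4159]
Step 57: x=[6.4036] v=[-1.3256]
Step 58: x=[6.3420] v=[-1.2327]
Step 59: x=[6.2851] v=[-1.1373]
v[0] did not become non-negative within 59 steps; using fallback time=2.9500

Answer: 2.9500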